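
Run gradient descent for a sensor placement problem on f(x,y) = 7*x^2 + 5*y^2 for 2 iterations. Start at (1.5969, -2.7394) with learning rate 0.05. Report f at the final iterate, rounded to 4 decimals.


Gradient descent on f(x,y) = 7*x^2 + 5*y^2.
Starting point: (1.5969, -2.7394), alpha = 0.05
Step 1: grad_x = 2*7*1.5969 = 22.3566, grad_y = 2*5*-2.7394 = -27.394
  x_1 = 1.5969 - 0.05*22.3566 = 0.4791
  y_1 = -2.7394 - 0.05*-27.394 = -1.3697
Step 2: grad_x = 2*7*0.4791 = 6.707, grad_y = 2*5*-1.3697 = -13.697
  x_2 = 0.4791 - 0.05*6.707 = 0.1437
  y_2 = -1.3697 - 0.05*-13.697 = -0.6849
f(0.1437, -0.6849) = 7*0.1437^2 + 5*(-0.6849)^2 = 2.4897


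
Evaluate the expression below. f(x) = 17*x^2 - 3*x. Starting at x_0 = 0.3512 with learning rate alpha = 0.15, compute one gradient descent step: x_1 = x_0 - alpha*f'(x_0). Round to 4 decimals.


We compute the gradient at x_0 and apply the update.
f'(x) = 34*x - 3
f'(0.3512) = 34*0.3512 - 3 = 8.9408
x_1 = 0.3512 - 0.15*8.9408 = -0.9899


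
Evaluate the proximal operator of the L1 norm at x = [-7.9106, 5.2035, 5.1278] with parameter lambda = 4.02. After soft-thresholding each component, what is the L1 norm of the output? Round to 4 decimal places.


Soft-thresholding with lambda = 4.02:
prox(-7.9106) = sign(-7.9106)*max(|-7.9106| - 4.02, 0) = -3.8906
prox(5.2035) = sign(5.2035)*max(|5.2035| - 4.02, 0) = 1.1835
prox(5.1278) = sign(5.1278)*max(|5.1278| - 4.02, 0) = 1.1078
prox(x) = [-3.8906, 1.1835, 1.1078]
||prox(x)||_1 = 3.8906 + 1.1835 + 1.1078 = 6.1819


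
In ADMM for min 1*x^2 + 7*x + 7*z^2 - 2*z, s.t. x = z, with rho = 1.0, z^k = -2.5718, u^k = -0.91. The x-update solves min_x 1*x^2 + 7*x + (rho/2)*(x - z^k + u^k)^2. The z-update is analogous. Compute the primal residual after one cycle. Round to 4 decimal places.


ADMM iteration with rho = 1.0, z^k = -2.5718, u^k = -0.91
Step 1: x-update.
Minimize 1*x^2 + 7*x + (1.0/2)*(x + 2.5718 - 0.91)^2
FOC: (2*1 + 1.0)*x = -7 + 1.0*(-2.5718 + 0.91)
x^{k+1} = -2.8873
Step 2: z-update.
Minimize 7*z^2 - 2*z + (1.0/2)*(-2.8873 - z - 0.91)^2
FOC: (2*7 + 1.0)*z = 2 + 1.0*(-2.8873 - 0.91)
z^{k+1} = -0.1198
Step 3: u-update.
u^{k+1} = -0.91 - 2.8873 + 0.1198 = -3.6774
Step 4: Primal residual = |-2.8873 + 0.1198| = 2.7674


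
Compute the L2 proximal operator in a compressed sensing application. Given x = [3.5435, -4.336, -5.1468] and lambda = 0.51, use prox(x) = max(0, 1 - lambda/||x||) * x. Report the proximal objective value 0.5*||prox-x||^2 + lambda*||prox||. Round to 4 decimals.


Step 1: Compute ||x||.
||x|| = 7.6057
Step 2: Compute scaling factor.
scale = max(0, 1 - 0.51/7.6057) = 0.9329
Step 3: prox(x) = [3.3059, -4.0453, -4.8017]
||prox(x)|| = 7.0957
Step 4: Proximal objective.
0.5*||prox-x||^2 = 0.1301
lambda*||prox|| = 3.6188
Total = 3.7489


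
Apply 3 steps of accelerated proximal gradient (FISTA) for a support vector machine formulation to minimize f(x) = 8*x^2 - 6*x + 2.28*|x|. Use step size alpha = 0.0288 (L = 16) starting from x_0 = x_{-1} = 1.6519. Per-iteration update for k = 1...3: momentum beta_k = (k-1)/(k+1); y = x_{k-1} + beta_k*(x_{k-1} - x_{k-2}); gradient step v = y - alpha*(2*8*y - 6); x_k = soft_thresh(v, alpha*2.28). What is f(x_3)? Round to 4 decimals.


FISTA on f(x) = 8*x^2 - 6*x + 2.28*|x|
L = 16, alpha = 0.0288
Iteration 1: beta = 0.0, y = 1.6519 + 0.0*(1.6519 - 1.6519) = 1.6519
  grad(y) = 20.4304, v = y - alpha*grad = 1.0635
  prox(v) = soft_thresh(1.0635, 0.0657) = 0.9978
Iteration 2: beta = 0.3333, y = 0.9978 + 0.3333*(0.9978 - 1.6519) = 0.7798
  grad(y) = 6.4771, v = y - alpha*grad = 0.5933
  prox(v) = soft_thresh(0.5933, 0.0657) = 0.5276
Iteration 3: beta = 0.5, y = 0.5276 + 0.5*(0.5276 - 0.9978) = 0.2925
  grad(y) = -1.32, v = y - alpha*grad = 0.3305
  prox(v) = soft_thresh(0.3305, 0.0657) = 0.2649
f(x_3) = 8*0.2649^2 - 6*0.2649 + 2.28*|0.2649| = -0.4241


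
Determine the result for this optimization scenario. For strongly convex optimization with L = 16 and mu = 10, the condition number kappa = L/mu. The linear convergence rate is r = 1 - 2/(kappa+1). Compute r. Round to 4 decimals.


Step 1: Compute the condition number.
kappa = L/mu = 16/10 = 1.6
Step 2: Compute the convergence rate.
r = 1 - 2/(kappa + 1) = 1 - 2*mu/(L + mu) = (L - mu)/(L + mu) = 6/26 = 0.2308


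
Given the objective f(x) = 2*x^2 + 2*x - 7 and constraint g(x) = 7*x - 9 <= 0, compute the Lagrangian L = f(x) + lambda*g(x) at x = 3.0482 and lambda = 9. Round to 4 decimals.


Step 1: Evaluate f(x).
f(3.0482) = 2*3.0482^2 + 2*3.0482 - 7 = 17.6794
Step 2: Evaluate g(x).
g(3.0482) = 7*3.0482 - 9 = 12.3374
Step 3: Compute Lagrangian.
L = 17.6794 + 9*12.3374 = 128.716


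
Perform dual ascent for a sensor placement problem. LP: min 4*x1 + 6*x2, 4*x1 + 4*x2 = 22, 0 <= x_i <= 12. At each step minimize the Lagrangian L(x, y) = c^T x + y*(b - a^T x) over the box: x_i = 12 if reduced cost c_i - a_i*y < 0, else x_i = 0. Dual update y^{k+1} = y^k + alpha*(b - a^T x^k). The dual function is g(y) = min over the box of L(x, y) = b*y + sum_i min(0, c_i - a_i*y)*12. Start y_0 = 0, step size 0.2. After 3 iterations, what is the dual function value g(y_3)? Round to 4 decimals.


Dual ascent for LP: min 4*x1 + 6*x2, 4*x1 + 4*x2 = 22, 0 <= x_i <= 12
Step 1: y^k = 0.0, reduced costs: (4.0, 6.0)
  x^k = (0.0, 0.0), subgradient = b - a^T x = 22.0
  y^{k+1} = 0.0 + 0.2*22.0 = 4.4
Step 2: y^k = 4.4, reduced costs: (-13.6, -11.6)
  x^k = (12.0, 12.0), subgradient = b - a^T x = -74.0
  y^{k+1} = 4.4 + 0.2*-74.0 = -10.4
Step 3: y^k = -10.4, reduced costs: (45.6, 47.6)
  x^k = (0.0, 0.0), subgradient = b - a^T x = 22.0
  y^{k+1} = -10.4 + 0.2*22.0 = -6.0
Dual objective at y_3 = -6.0: reduced costs (28.0, 30.0), box minimizer x = (0.0, 0.0)
g(y_3) = b*y + (c1 - a1*y)*x1 + (c2 - a2*y)*x2 = 22*(-6.0) + 28.0*0.0 + 30.0*0.0 = -132.0 + 0.0 + 0.0 = -132.0


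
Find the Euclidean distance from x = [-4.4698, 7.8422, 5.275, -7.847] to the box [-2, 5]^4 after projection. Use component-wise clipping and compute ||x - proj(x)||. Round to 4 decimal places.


Project each component onto [-2, 5].
clip(-4.4698) = -2.0, clip(7.8422) = 5.0, clip(5.275) = 5.0, clip(-7.847) = -2.0
Projection = [-2.0, 5.0, 5.0, -2.0]
Squared diffs: [6.0999, 8.0781, 0.0756, 34.1874]
Distance = sqrt(48.441) = 6.96


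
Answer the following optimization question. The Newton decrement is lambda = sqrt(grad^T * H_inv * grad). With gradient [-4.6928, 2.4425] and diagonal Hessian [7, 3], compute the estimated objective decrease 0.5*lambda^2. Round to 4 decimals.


Step 1: H is diagonal, so H^(-1) * g = [-0.6704, 0.8142].
Step 2: g^T H^(-1) g = sum_i g_i^2 / H_ii
  = (-4.6928)^2/7 + (2.4425)^2/3
  = 3.1461 + 1.9886 = 5.1347
Step 3: Objective decrease = 0.5 * g^T H^(-1) g = 2.5673


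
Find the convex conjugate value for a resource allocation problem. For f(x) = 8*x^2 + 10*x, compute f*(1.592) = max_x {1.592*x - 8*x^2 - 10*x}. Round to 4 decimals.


f*(y) = sup_x {y*x - a*x^2 - b*x} = sup_x {(y-b)*x - a*x^2}
FOC: (y - b) - 2a*x = 0 => x* = (y - b)/(2a)
x* = (1.592 - 10)/(2*8) = -0.5255
f*(1.592) = (y-b)^2/(4a) = (1.592 - 10)^2/(4*8)
= 70.6945/32 = 2.2092


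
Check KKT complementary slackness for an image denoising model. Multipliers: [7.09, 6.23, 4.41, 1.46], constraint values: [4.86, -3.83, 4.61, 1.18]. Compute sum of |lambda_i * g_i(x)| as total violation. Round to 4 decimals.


KKT complementary slackness check:
lambda_1 * g_1 = 7.09 * 4.86 = 34.4574
lambda_2 * g_2 = 6.23 * -3.83 = -23.8609
lambda_3 * g_3 = 4.41 * 4.61 = 20.3301
lambda_4 * g_4 = 1.46 * 1.18 = 1.7228
Total violation = 34.4574 + 23.8609 + 20.3301 + 1.7228 = 80.3712


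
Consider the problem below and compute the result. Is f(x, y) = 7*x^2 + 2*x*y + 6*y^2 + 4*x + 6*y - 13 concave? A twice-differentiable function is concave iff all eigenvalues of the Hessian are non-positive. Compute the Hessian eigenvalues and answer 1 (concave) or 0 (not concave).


The Hessian of f(x,y) = 7*x^2 + 2*x*y + 6*y^2 + 4*x + 6*y - 13 is:
H = [[14, 2], [2, 12]]
Trace = 14 + 12 = 26
Determinant = 14*12 - (2)^2 = 164
Discriminant = (26)^2 - 4*164 = 20.0
Eigenvalues: lambda_1 = 10.7639, lambda_2 = 15.2361
The function is not concave.

0


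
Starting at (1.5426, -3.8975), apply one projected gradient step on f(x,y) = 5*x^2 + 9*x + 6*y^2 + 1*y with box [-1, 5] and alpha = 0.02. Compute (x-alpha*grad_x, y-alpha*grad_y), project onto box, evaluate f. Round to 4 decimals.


Step 1: Compute gradient at (1.5426, -3.8975).
grad_x = 2*5*1.5426 + 9 = 24.426
grad_y = 2*6*-3.8975 + 1 = -45.77
Step 2: Gradient step.
x_raw = 1.5426 - 0.02*24.426 = 1.0541
y_raw = -3.8975 - 0.02*-45.77 = -2.9821
Step 3: Project onto [-1, 5].
x_proj = clip(1.0541) = 1.0541
y_proj = clip(-2.9821) = -1.0
Step 4: Evaluate f.
f(1.0541, -1.0) = 20.0421


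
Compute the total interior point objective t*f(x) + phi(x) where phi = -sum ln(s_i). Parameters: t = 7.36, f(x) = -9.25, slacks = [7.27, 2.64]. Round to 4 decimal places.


Step 1: Compute log-barrier.
ln values: [1.9838, 0.9708]
phi = -(1.9838 + 0.9708) = -2.9545
Step 2: Compute augmented objective.
t*f(x) = 7.36*-9.25 = -68.08
Total = -68.08 - 2.9545 = -71.0345


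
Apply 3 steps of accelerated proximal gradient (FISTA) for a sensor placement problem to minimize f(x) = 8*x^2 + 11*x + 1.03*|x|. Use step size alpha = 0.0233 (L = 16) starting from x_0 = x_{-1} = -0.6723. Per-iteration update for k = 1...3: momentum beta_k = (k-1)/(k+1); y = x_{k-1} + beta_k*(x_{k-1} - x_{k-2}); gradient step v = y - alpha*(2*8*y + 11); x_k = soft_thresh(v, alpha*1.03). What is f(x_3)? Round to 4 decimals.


FISTA on f(x) = 8*x^2 + 11*x + 1.03*|x|
L = 16, alpha = 0.0233
Iteration 1: beta = 0.0, y = -0.6723 + 0.0*(-0.6723 + 0.6723) = -0.6723
  grad(y) = 0.2432, v = y - alpha*grad = -0.678
  prox(v) = soft_thresh(-0.678, 0.024) = -0.654
Iteration 2: beta = 0.3333, y = -0.654 + 0.3333*(-0.654 + 0.6723) = -0.6479
  grad(y) = 0.6343, v = y - alpha*grad = -0.6626
  prox(v) = soft_thresh(-0.6626, 0.024) = -0.6386
Iteration 3: beta = 0.5, y = -0.6386 + 0.5*(-0.6386 + 0.654) = -0.631
  grad(y) = 0.9045, v = y - alpha*grad = -0.652
  prox(v) = soft_thresh(-0.652, 0.024) = -0.628
f(x_3) = 8*(-0.628)^2 + 11*(-0.628) + 1.03*|-0.628| = -3.1061


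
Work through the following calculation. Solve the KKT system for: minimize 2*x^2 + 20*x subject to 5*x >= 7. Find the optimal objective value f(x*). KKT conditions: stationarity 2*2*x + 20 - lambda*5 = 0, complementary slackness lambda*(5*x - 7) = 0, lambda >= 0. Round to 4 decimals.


Step 1: Try lambda = 0 (constraint inactive).
x_unc = -20/(2*2) = -5.0
Check: 5*-5.0 = -25.0 < 7 -- violated!
Step 2: Constraint must be active: 5*x = 7
x* = 7/5 = 1.4
lambda = (2*2*1.4 + 20)/5 = 5.12
Step 3: Compute optimal value.
f(x*) = 2*1.4^2 + 20*1.4 = 31.92


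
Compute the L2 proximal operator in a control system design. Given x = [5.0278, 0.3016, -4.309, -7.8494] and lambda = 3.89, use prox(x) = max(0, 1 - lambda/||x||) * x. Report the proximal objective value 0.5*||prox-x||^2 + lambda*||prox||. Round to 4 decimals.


Step 1: Compute ||x||.
||x|| = 10.2738
Step 2: Compute scaling factor.
scale = max(0, 1 - 3.89/10.2738) = 0.6214
Step 3: prox(x) = [3.1241, 0.1874, -2.6775, -4.8773]
||prox(x)|| = 6.3838
Step 4: Proximal objective.
0.5*||prox-x||^2 = 7.5661
lambda*||prox|| = 24.833
Total = 32.3989


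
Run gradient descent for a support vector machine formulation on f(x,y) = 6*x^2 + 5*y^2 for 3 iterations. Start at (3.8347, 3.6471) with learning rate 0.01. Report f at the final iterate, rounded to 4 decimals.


Gradient descent on f(x,y) = 6*x^2 + 5*y^2.
Starting point: (3.8347, 3.6471), alpha = 0.01
Step 1: grad_x = 2*6*3.8347 = 46.0164, grad_y = 2*5*3.6471 = 36.471
  x_1 = 3.8347 - 0.01*46.0164 = 3.3745
  y_1 = 3.6471 - 0.01*36.471 = 3.2824
Step 2: grad_x = 2*6*3.3745 = 40.4944, grad_y = 2*5*3.2824 = 32.8239
  x_2 = 3.3745 - 0.01*40.4944 = 2.9696
  y_2 = 3.2824 - 0.01*32.8239 = 2.9542
Step 3: grad_x = 2*6*2.9696 = 35.6351, grad_y = 2*5*2.9542 = 29.5415
  x_3 = 2.9696 - 0.01*35.6351 = 2.6132
  y_3 = 2.9542 - 0.01*29.5415 = 2.6587
f(2.6132, 2.6587) = 6*2.6132^2 + 5*2.6587^2 = 76.3185


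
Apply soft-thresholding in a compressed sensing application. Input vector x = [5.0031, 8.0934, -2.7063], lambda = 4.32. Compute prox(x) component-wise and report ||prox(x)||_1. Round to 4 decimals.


Soft-thresholding with lambda = 4.32:
prox(5.0031) = sign(5.0031)*max(|5.0031| - 4.32, 0) = 0.6831
prox(8.0934) = sign(8.0934)*max(|8.0934| - 4.32, 0) = 3.7734
prox(-2.7063) = sign(-2.7063)*max(|-2.7063| - 4.32, 0) = 0.0
prox(x) = [0.6831, 3.7734, 0.0]
||prox(x)||_1 = 0.6831 + 3.7734 + 0.0 = 4.4565


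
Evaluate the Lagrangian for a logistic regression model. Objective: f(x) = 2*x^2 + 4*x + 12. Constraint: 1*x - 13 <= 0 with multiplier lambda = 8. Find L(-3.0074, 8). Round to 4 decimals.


Step 1: Evaluate f(x).
f(-3.0074) = 2*(-3.0074)^2 + 4*(-3.0074) + 12 = 18.0593
Step 2: Evaluate g(x).
g(-3.0074) = 1*-3.0074 - 13 = -16.0074
Step 3: Compute Lagrangian.
L = 18.0593 + 8*-16.0074 = -109.9999


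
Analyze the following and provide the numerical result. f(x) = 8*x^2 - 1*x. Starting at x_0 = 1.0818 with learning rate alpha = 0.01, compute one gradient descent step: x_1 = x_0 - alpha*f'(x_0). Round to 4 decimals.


We compute the gradient at x_0 and apply the update.
f'(x) = 16*x - 1
f'(1.0818) = 16*1.0818 - 1 = 16.3088
x_1 = 1.0818 - 0.01*16.3088 = 0.9187


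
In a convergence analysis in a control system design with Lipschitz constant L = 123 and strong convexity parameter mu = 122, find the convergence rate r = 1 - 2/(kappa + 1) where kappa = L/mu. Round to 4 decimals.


Step 1: Compute the condition number.
kappa = L/mu = 123/122 = 1.0082
Step 2: Compute the convergence rate.
r = 1 - 2/(kappa + 1) = 1 - 2*mu/(L + mu) = (L - mu)/(L + mu) = 1/245 = 0.0041


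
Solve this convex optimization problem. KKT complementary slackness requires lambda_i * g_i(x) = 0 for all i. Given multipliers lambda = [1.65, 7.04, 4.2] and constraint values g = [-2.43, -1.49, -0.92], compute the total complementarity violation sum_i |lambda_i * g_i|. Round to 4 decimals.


KKT complementary slackness check:
lambda_1 * g_1 = 1.65 * -2.43 = -4.0095
lambda_2 * g_2 = 7.04 * -1.49 = -10.4896
lambda_3 * g_3 = 4.2 * -0.92 = -3.864
Total violation = 4.0095 + 10.4896 + 3.864 = 18.3631


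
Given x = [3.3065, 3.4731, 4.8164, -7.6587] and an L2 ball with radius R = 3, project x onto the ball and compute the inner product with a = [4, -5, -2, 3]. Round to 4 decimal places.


Step 1: Compute ||x|| (intermediates to 6 decimals).
||x|| = sqrt(3.3065^2 + 3.4731^2 + 4.8164^2 + (-7.6587)^2) = 10.239568
Step 2: Project.
Since ||x|| > R, scale = R/||x|| = 3/10.239568 = 0.292981, proj(x) = scale * x
proj(x) = [0.968742, 1.017552, 1.411114, -2.243854]
Step 3: Dot product.
a^T * proj(x) = 4*0.968742 - 5*1.017552 - 2*1.411114 + 3*(-2.243854) = -10.7666


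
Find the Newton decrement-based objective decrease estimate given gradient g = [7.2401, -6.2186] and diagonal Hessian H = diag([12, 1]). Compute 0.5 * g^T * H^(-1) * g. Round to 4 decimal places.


Step 1: H is diagonal, so H^(-1) * g = [0.6033, -6.2186].
Step 2: g^T H^(-1) g = sum_i g_i^2 / H_ii
  = (7.2401)^2/12 + (-6.2186)^2/1
  = 4.3683 + 38.671 = 43.0392
Step 3: Objective decrease = 0.5 * g^T H^(-1) g = 21.5196


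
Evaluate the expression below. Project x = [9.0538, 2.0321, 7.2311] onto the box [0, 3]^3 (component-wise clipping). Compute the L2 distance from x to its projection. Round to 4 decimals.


Project each component onto [0, 3].
clip(9.0538) = 3.0, clip(2.0321) = 2.0321, clip(7.2311) = 3.0
Projection = [3.0, 2.0321, 3.0]
Squared diffs: [36.6485, 0.0, 17.9022]
Distance = sqrt(54.5507) = 7.3858


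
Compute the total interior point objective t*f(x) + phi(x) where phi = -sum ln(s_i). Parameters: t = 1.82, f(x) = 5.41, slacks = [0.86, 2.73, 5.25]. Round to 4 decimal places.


Step 1: Compute log-barrier.
ln values: [-0.1508, 1.0043, 1.6582]
phi = -(-0.1508 + 1.0043 + 1.6582) = -2.5117
Step 2: Compute augmented objective.
t*f(x) = 1.82*5.41 = 9.8462
Total = 9.8462 - 2.5117 = 7.3345


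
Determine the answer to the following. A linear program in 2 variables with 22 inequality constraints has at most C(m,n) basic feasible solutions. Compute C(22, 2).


Each vertex corresponds to some choice of n active constraints out of m, so the number of vertices is at most C(m, n) = m! / (n!(m-n)!).
m = 22, n = 2
Numerator: 22 * 21
Denominator: 2! = 2
C(22, 2) = 231


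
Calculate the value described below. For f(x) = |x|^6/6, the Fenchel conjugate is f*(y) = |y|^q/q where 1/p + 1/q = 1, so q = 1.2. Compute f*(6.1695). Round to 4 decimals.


The conjugate exponent q satisfies 1/p + 1/q = 1.
p = 6, so q = 6/(6 - 1) = 1.2
|y|^q = 6.1695^1.2 = 8.8777
f*(6.1695) = 8.8777 / 1.2 = 7.3981


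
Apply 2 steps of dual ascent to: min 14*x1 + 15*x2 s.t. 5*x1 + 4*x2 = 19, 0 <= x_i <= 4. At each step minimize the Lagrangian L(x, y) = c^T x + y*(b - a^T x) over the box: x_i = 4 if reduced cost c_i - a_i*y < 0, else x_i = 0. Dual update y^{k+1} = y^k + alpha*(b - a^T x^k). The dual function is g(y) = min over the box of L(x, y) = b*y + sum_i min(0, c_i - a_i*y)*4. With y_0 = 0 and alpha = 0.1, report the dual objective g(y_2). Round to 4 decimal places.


Dual ascent for LP: min 14*x1 + 15*x2, 5*x1 + 4*x2 = 19, 0 <= x_i <= 4
Step 1: y^k = 0.0, reduced costs: (14.0, 15.0)
  x^k = (0.0, 0.0), subgradient = b - a^T x = 19.0
  y^{k+1} = 0.0 + 0.1*19.0 = 1.9
Step 2: y^k = 1.9, reduced costs: (4.5, 7.4)
  x^k = (0.0, 0.0), subgradient = b - a^T x = 19.0
  y^{k+1} = 1.9 + 0.1*19.0 = 3.8
Dual objective at y_2 = 3.8: reduced costs (-5.0, -0.2), box minimizer x = (4.0, 4.0)
g(y_2) = b*y + (c1 - a1*y)*x1 + (c2 - a2*y)*x2 = 19*3.8 + (-5.0)*4.0 + (-0.2)*4.0 = 72.2 - 20.0 - 0.8 = 51.4


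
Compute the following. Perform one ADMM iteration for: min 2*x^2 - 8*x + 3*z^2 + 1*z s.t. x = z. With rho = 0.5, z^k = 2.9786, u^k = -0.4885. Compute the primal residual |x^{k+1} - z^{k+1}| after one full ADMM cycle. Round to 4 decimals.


ADMM iteration with rho = 0.5, z^k = 2.9786, u^k = -0.4885
Step 1: x-update.
Minimize 2*x^2 - 8*x + (0.5/2)*(x - 2.9786 - 0.4885)^2
FOC: (2*2 + 0.5)*x = 8 + 0.5*(2.9786 + 0.4885)
x^{k+1} = 2.163
Step 2: z-update.
Minimize 3*z^2 + 1*z + (0.5/2)*(2.163 - z - 0.4885)^2
FOC: (2*3 + 0.5)*z = -1 + 0.5*(2.163 - 0.4885)
z^{k+1} = -0.025
Step 3: u-update.
u^{k+1} = -0.4885 + 2.163 + 0.025 = 1.6995
Step 4: Primal residual = |2.163 + 0.025| = 2.188


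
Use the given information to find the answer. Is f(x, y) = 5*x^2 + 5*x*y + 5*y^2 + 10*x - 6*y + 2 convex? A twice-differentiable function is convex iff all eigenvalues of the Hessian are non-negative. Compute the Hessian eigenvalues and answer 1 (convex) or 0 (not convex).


The Hessian of f(x,y) = 5*x^2 + 5*x*y + 5*y^2 + 10*x - 6*y + 2 is:
H = [[10, 5], [5, 10]]
Trace = 10 + 10 = 20
Determinant = 10*10 - (5)^2 = 75
Discriminant = (20)^2 - 4*75 = 100.0
Eigenvalues: lambda_1 = 5.0, lambda_2 = 15.0
The function is convex.

1


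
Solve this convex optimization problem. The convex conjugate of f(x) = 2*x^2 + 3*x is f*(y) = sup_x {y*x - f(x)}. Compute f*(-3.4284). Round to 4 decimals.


f*(y) = sup_x {y*x - a*x^2 - b*x} = sup_x {(y-b)*x - a*x^2}
FOC: (y - b) - 2a*x = 0 => x* = (y - b)/(2a)
x* = (-3.4284 - 3)/(2*2) = -1.6071
f*(-3.4284) = (y-b)^2/(4a) = (-3.4284 - 3)^2/(4*2)
= 41.3243/8 = 5.1655


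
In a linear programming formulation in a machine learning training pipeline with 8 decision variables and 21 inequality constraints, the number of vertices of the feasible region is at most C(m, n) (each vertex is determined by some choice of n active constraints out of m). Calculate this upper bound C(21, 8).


Each vertex corresponds to some choice of n active constraints out of m, so the number of vertices is at most C(m, n) = m! / (n!(m-n)!).
m = 21, n = 8
Numerator: 21 * 20 * 19 * 18 * 17 * 16 * 15 * 14
Denominator: 8! = 40320
C(21, 8) = 203490


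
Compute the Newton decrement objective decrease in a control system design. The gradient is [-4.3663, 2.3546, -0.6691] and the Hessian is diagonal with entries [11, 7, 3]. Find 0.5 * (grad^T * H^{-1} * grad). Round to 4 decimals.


Step 1: H is diagonal, so H^(-1) * g = [-0.3969, 0.3364, -0.223].
Step 2: g^T H^(-1) g = sum_i g_i^2 / H_ii
  = (-4.3663)^2/11 + (2.3546)^2/7 + (-0.6691)^2/3
  = 1.7331 + 0.792 + 0.1492 = 2.6744
Step 3: Objective decrease = 0.5 * g^T H^(-1) g = 1.3372


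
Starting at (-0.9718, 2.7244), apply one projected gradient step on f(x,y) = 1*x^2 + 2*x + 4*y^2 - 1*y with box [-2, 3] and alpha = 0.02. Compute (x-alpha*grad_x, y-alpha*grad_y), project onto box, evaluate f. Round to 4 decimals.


Step 1: Compute gradient at (-0.9718, 2.7244).
grad_x = 2*1*-0.9718 + 2 = 0.0564
grad_y = 2*4*2.7244 - 1 = 20.7952
Step 2: Gradient step.
x_raw = -0.9718 - 0.02*0.0564 = -0.9729
y_raw = 2.7244 - 0.02*20.7952 = 2.3085
Step 3: Project onto [-2, 3].
x_proj = clip(-0.9729) = -0.9729
y_proj = clip(2.3085) = 2.3085
Step 4: Evaluate f.
f(-0.9729, 2.3085) = 18.0089


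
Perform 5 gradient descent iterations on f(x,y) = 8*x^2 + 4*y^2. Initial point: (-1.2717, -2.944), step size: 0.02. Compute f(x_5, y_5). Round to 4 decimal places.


Gradient descent on f(x,y) = 8*x^2 + 4*y^2.
Starting point: (-1.2717, -2.944), alpha = 0.02
Step 1: grad_x = 2*8*-1.2717 = -20.3472, grad_y = 2*4*-2.944 = -23.552
  x_1 = -1.2717 - 0.02*-20.3472 = -0.8648
  y_1 = -2.944 - 0.02*-23.552 = -2.473
Step 2: grad_x = 2*8*-0.8648 = -13.8361, grad_y = 2*4*-2.473 = -19.7837
  x_2 = -0.8648 - 0.02*-13.8361 = -0.588
  y_2 = -2.473 - 0.02*-19.7837 = -2.0773
Step 3: grad_x = 2*8*-0.588 = -9.4085, grad_y = 2*4*-2.0773 = -16.6183
  x_3 = -0.588 - 0.02*-9.4085 = -0.3999
  y_3 = -2.0773 - 0.02*-16.6183 = -1.7449
Step 4: grad_x = 2*8*-0.3999 = -6.3978, grad_y = 2*4*-1.7449 = -13.9594
  x_4 = -0.3999 - 0.02*-6.3978 = -0.2719
  y_4 = -1.7449 - 0.02*-13.9594 = -1.4657
Step 5: grad_x = 2*8*-0.2719 = -4.3505, grad_y = 2*4*-1.4657 = -11.7259
  x_5 = -0.2719 - 0.02*-4.3505 = -0.1849
  y_5 = -1.4657 - 0.02*-11.7259 = -1.2312
f(-0.1849, -1.2312) = 8*(-0.1849)^2 + 4*(-1.2312)^2 = 6.3371


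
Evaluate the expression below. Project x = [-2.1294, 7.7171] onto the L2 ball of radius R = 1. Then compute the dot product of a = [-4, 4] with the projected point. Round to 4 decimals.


Step 1: Compute ||x|| (intermediates to 6 decimals).
||x|| = sqrt((-2.1294)^2 + 7.7171^2) = 8.005497
Step 2: Project.
Since ||x|| > R, scale = R/||x|| = 1/8.005497 = 0.124914, proj(x) = scale * x
proj(x) = [-0.265992, 0.963974]
Step 3: Dot product.
a^T * proj(x) = -4*(-0.265992) + 4*0.963974 = 4.9199


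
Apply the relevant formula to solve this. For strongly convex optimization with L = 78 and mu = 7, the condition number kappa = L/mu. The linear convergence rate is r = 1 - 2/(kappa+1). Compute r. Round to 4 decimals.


Step 1: Compute the condition number.
kappa = L/mu = 78/7 = 11.1429
Step 2: Compute the convergence rate.
r = 1 - 2/(kappa + 1) = 1 - 2*mu/(L + mu) = (L - mu)/(L + mu) = 71/85 = 0.8353


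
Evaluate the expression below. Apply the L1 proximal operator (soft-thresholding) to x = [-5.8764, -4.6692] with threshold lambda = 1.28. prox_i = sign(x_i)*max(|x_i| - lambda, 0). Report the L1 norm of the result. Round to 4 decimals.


Soft-thresholding with lambda = 1.28:
prox(-5.8764) = sign(-5.8764)*max(|-5.8764| - 1.28, 0) = -4.5964
prox(-4.6692) = sign(-4.6692)*max(|-4.6692| - 1.28, 0) = -3.3892
prox(x) = [-4.5964, -3.3892]
||prox(x)||_1 = 4.5964 + 3.3892 = 7.9856


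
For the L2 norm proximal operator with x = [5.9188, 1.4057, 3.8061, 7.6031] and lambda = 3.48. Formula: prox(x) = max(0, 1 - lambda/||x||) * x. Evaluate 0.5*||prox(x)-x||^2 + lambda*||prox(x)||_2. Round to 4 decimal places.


Step 1: Compute ||x||.
||x|| = 10.4547
Step 2: Compute scaling factor.
scale = max(0, 1 - 3.48/10.4547) = 0.6671
Step 3: prox(x) = [3.9486, 0.9378, 2.5392, 5.0723]
||prox(x)|| = 6.9747
Step 4: Proximal objective.
0.5*||prox-x||^2 = 6.0552
lambda*||prox|| = 24.272
Total = 30.3273


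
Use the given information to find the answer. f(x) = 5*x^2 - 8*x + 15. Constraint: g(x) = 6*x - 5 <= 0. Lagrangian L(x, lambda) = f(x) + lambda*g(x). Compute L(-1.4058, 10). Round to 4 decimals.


Step 1: Evaluate f(x).
f(-1.4058) = 5*(-1.4058)^2 - 8*(-1.4058) + 15 = 36.1278
Step 2: Evaluate g(x).
g(-1.4058) = 6*-1.4058 - 5 = -13.4348
Step 3: Compute Lagrangian.
L = 36.1278 + 10*-13.4348 = -98.2202


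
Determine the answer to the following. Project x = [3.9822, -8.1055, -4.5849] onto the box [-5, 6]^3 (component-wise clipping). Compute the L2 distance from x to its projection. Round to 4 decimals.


Project each component onto [-5, 6].
clip(3.9822) = 3.9822, clip(-8.1055) = -5.0, clip(-4.5849) = -4.5849
Projection = [3.9822, -5.0, -4.5849]
Squared diffs: [0.0, 9.6441, 0.0]
Distance = sqrt(9.6441) = 3.1055


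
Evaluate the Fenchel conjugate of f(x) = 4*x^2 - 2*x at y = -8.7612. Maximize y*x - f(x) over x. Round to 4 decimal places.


f*(y) = sup_x {y*x - a*x^2 - b*x} = sup_x {(y-b)*x - a*x^2}
FOC: (y - b) - 2a*x = 0 => x* = (y - b)/(2a)
x* = (-8.7612 + 2)/(2*4) = -0.8452
f*(-8.7612) = (y-b)^2/(4a) = (-8.7612 + 2)^2/(4*4)
= 45.7138/16 = 2.8571


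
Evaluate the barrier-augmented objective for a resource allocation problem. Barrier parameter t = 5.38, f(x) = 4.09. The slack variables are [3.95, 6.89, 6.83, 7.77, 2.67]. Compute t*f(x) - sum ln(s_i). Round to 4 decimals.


Step 1: Compute log-barrier.
ln values: [1.3737, 1.9301, 1.9213, 2.0503, 0.9821]
phi = -(1.3737 + 1.9301 + 1.9213 + 2.0503 + 0.9821) = -8.2575
Step 2: Compute augmented objective.
t*f(x) = 5.38*4.09 = 22.0042
Total = 22.0042 - 8.2575 = 13.7467


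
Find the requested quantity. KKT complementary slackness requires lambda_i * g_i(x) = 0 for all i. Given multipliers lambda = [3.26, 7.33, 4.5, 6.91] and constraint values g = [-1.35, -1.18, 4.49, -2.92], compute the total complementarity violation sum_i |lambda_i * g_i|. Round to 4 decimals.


KKT complementary slackness check:
lambda_1 * g_1 = 3.26 * -1.35 = -4.401
lambda_2 * g_2 = 7.33 * -1.18 = -8.6494
lambda_3 * g_3 = 4.5 * 4.49 = 20.205
lambda_4 * g_4 = 6.91 * -2.92 = -20.1772
Total violation = 4.401 + 8.6494 + 20.205 + 20.1772 = 53.4326


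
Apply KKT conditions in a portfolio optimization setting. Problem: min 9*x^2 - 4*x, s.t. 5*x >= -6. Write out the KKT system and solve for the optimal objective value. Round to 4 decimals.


Step 1: Try lambda = 0 (constraint inactive).
Stationarity: 2*9*x - 4 = 0
x* = 4/(2*9) = 2/9 = 0.2222 (rounded; the exact value 2/9 is used below)
Check constraint: 5*0.2222 = 1.111 >= -6 -- satisfied.
Step 2: Compute optimal value.
f(x*) = 9*(2/9)^2 - 4*(2/9) = -0.4444


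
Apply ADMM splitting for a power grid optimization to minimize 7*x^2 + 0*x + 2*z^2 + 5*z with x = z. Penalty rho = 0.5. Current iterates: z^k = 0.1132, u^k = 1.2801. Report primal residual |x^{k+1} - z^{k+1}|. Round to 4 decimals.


ADMM iteration with rho = 0.5, z^k = 0.1132, u^k = 1.2801
Step 1: x-update.
Minimize 7*x^2 + 0*x + (0.5/2)*(x - 0.1132 + 1.2801)^2
FOC: (2*7 + 0.5)*x = 0 + 0.5*(0.1132 - 1.2801)
x^{k+1} = -0.0402
Step 2: z-update.
Minimize 2*z^2 + 5*z + (0.5/2)*(-0.0402 - z + 1.2801)^2
FOC: (2*2 + 0.5)*z = -5 + 0.5*(-0.0402 + 1.2801)
z^{k+1} = -0.9733
Step 3: u-update.
u^{k+1} = 1.2801 - 0.0402 + 0.9733 = 2.2132
Step 4: Primal residual = |-0.0402 + 0.9733| = 0.9331


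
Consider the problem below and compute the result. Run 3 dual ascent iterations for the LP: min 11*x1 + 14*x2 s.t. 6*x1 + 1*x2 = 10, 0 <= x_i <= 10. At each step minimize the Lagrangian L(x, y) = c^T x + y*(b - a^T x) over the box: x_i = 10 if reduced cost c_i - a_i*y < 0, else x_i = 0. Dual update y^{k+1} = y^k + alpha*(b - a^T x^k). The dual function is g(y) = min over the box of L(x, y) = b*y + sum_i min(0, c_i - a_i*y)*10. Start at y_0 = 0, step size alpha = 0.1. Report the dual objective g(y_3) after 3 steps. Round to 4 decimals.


Dual ascent for LP: min 11*x1 + 14*x2, 6*x1 + 1*x2 = 10, 0 <= x_i <= 10
Step 1: y^k = 0.0, reduced costs: (11.0, 14.0)
  x^k = (0.0, 0.0), subgradient = b - a^T x = 10.0
  y^{k+1} = 0.0 + 0.1*10.0 = 1.0
Step 2: y^k = 1.0, reduced costs: (5.0, 13.0)
  x^k = (0.0, 0.0), subgradient = b - a^T x = 10.0
  y^{k+1} = 1.0 + 0.1*10.0 = 2.0
Step 3: y^k = 2.0, reduced costs: (-1.0, 12.0)
  x^k = (10.0, 0.0), subgradient = b - a^T x = -50.0
  y^{k+1} = 2.0 + 0.1*-50.0 = -3.0
Dual objective at y_3 = -3.0: reduced costs (29.0, 17.0), box minimizer x = (0.0, 0.0)
g(y_3) = b*y + (c1 - a1*y)*x1 + (c2 - a2*y)*x2 = 10*(-3.0) + 29.0*0.0 + 17.0*0.0 = -30.0 + 0.0 + 0.0 = -30.0


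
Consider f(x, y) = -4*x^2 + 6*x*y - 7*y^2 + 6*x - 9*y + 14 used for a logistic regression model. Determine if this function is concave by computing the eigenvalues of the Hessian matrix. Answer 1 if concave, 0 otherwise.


The Hessian of f(x,y) = -4*x^2 + 6*x*y - 7*y^2 + 6*x - 9*y + 14 is:
H = [[-8, 6], [6, -14]]
Trace = -8 - 14 = -22
Determinant = -8*-14 - (6)^2 = 76
Discriminant = (-22)^2 - 4*76 = 180.0
Eigenvalues: lambda_1 = -17.7082, lambda_2 = -4.2918
The function is concave.

1


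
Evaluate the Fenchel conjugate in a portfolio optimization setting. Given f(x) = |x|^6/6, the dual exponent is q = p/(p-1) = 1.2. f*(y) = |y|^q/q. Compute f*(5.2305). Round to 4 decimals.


The conjugate exponent q satisfies 1/p + 1/q = 1.
p = 6, so q = 6/(6 - 1) = 1.2
|y|^q = 5.2305^1.2 = 7.282
f*(5.2305) = 7.282 / 1.2 = 6.0683


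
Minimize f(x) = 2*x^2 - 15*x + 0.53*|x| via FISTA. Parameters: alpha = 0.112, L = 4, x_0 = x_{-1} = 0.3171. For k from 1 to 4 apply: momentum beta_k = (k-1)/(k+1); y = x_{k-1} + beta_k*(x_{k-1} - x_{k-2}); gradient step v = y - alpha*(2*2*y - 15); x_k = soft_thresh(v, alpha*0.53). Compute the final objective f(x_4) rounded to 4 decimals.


FISTA on f(x) = 2*x^2 - 15*x + 0.53*|x|
L = 4, alpha = 0.112
Iteration 1: beta = 0.0, y = 0.3171 + 0.0*(0.3171 - 0.3171) = 0.3171
  grad(y) = -13.7316, v = y - alpha*grad = 1.855
  prox(v) = soft_thresh(1.855, 0.0594) = 1.7957
Iteration 2: beta = 0.3333, y = 1.7957 + 0.3333*(1.7957 - 0.3171) = 2.2885
  grad(y) = -5.8458, v = y - alpha*grad = 2.9433
  prox(v) = soft_thresh(2.9433, 0.0594) = 2.8839
Iteration 3: beta = 0.5, y = 2.8839 + 0.5*(2.8839 - 1.7957) = 3.428
  grad(y) = -1.2879, v = y - alpha*grad = 3.5723
  prox(v) = soft_thresh(3.5723, 0.0594) = 3.5129
Iteration 4: beta = 0.6, y = 3.5129 + 0.6*(3.5129 - 2.8839) = 3.8903
  grad(y) = 0.5613, v = y - alpha*grad = 3.8275
  prox(v) = soft_thresh(3.8275, 0.0594) = 3.7681
f(x_4) = 2*3.7681^2 - 15*3.7681 + 0.53*|3.7681| = -26.1273


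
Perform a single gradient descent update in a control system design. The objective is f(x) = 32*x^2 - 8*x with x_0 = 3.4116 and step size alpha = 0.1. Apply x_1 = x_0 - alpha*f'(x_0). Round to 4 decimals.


We compute the gradient at x_0 and apply the update.
f'(x) = 64*x - 8
f'(3.4116) = 64*3.4116 - 8 = 210.3424
x_1 = 3.4116 - 0.1*210.3424 = -17.6226


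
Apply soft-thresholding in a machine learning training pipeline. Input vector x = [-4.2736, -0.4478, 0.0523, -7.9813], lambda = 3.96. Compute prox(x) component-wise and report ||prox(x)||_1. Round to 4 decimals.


Soft-thresholding with lambda = 3.96:
prox(-4.2736) = sign(-4.2736)*max(|-4.2736| - 3.96, 0) = -0.3136
prox(-0.4478) = sign(-0.4478)*max(|-0.4478| - 3.96, 0) = 0.0
prox(0.0523) = sign(0.0523)*max(|0.0523| - 3.96, 0) = 0.0
prox(-7.9813) = sign(-7.9813)*max(|-7.9813| - 3.96, 0) = -4.0213
prox(x) = [-0.3136, 0.0, 0.0, -4.0213]
||prox(x)||_1 = 0.3136 + 0.0 + 0.0 + 4.0213 = 4.3349


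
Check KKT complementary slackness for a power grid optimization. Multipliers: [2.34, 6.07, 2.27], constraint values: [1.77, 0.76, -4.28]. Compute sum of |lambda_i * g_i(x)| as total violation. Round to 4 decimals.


KKT complementary slackness check:
lambda_1 * g_1 = 2.34 * 1.77 = 4.1418
lambda_2 * g_2 = 6.07 * 0.76 = 4.6132
lambda_3 * g_3 = 2.27 * -4.28 = -9.7156
Total violation = 4.1418 + 4.6132 + 9.7156 = 18.4706


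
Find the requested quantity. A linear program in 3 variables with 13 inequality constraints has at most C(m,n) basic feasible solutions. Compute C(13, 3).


Each vertex corresponds to some choice of n active constraints out of m, so the number of vertices is at most C(m, n) = m! / (n!(m-n)!).
m = 13, n = 3
Numerator: 13 * 12 * 11
Denominator: 3! = 6
C(13, 3) = 286


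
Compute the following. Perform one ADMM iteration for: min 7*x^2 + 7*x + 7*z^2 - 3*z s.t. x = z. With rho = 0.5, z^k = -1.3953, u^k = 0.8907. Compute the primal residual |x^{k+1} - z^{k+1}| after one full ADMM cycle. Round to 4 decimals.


ADMM iteration with rho = 0.5, z^k = -1.3953, u^k = 0.8907
Step 1: x-update.
Minimize 7*x^2 + 7*x + (0.5/2)*(x + 1.3953 + 0.8907)^2
FOC: (2*7 + 0.5)*x = -7 + 0.5*(-1.3953 - 0.8907)
x^{k+1} = -0.5616
Step 2: z-update.
Minimize 7*z^2 - 3*z + (0.5/2)*(-0.5616 - z + 0.8907)^2
FOC: (2*7 + 0.5)*z = 3 + 0.5*(-0.5616 + 0.8907)
z^{k+1} = 0.2182
Step 3: u-update.
u^{k+1} = 0.8907 - 0.5616 - 0.2182 = 0.1109
Step 4: Primal residual = |-0.5616 - 0.2182| = 0.7798


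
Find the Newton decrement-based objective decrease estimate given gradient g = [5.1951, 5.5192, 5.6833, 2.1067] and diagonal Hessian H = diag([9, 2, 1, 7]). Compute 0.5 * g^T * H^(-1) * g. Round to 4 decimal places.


Step 1: H is diagonal, so H^(-1) * g = [0.5772, 2.7596, 5.6833, 0.301].
Step 2: g^T H^(-1) g = sum_i g_i^2 / H_ii
  = (5.1951)^2/9 + (5.5192)^2/2 + (5.6833)^2/1 + (2.1067)^2/7
  = 2.9988 + 15.2308 + 32.2999 + 0.634 = 51.1635
Step 3: Objective decrease = 0.5 * g^T H^(-1) g = 25.5817


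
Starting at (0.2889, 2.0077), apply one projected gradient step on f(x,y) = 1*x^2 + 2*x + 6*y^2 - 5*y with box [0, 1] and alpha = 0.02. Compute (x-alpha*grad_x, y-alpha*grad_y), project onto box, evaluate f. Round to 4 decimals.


Step 1: Compute gradient at (0.2889, 2.0077).
grad_x = 2*1*0.2889 + 2 = 2.5778
grad_y = 2*6*2.0077 - 5 = 19.0924
Step 2: Gradient step.
x_raw = 0.2889 - 0.02*2.5778 = 0.2373
y_raw = 2.0077 - 0.02*19.0924 = 1.6259
Step 3: Project onto [0, 1].
x_proj = clip(0.2373) = 0.2373
y_proj = clip(1.6259) = 1.0
Step 4: Evaluate f.
f(0.2373, 1.0) = 1.531


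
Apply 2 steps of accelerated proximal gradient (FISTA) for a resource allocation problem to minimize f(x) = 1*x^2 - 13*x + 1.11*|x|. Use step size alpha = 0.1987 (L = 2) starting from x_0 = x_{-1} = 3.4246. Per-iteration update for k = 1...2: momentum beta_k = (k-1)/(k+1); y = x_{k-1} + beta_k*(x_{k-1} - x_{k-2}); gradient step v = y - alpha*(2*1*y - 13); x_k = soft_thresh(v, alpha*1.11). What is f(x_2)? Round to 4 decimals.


FISTA on f(x) = 1*x^2 - 13*x + 1.11*|x|
L = 2, alpha = 0.1987
Iteration 1: beta = 0.0, y = 3.4246 + 0.0*(3.4246 - 3.4246) = 3.4246
  grad(y) = -6.1508, v = y - alpha*grad = 4.6468
  prox(v) = soft_thresh(4.6468, 0.2206) = 4.4262
Iteration 2: beta = 0.3333, y = 4.4262 + 0.3333*(4.4262 - 3.4246) = 4.7601
  grad(y) = -3.4798, v = y - alpha*grad = 5.4515
  prox(v) = soft_thresh(5.4515, 0.2206) = 5.231
f(x_2) = 1*5.231^2 - 13*5.231 + 1.11*|5.231| = -34.8332


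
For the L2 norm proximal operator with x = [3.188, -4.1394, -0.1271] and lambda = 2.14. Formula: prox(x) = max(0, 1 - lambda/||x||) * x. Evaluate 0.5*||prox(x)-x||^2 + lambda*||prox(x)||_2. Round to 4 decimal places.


Step 1: Compute ||x||.
||x|| = 5.2263
Step 2: Compute scaling factor.
scale = max(0, 1 - 2.14/5.2263) = 0.5905
Step 3: prox(x) = [1.8826, -2.4444, -0.0751]
||prox(x)|| = 3.0863
Step 4: Proximal objective.
0.5*||prox-x||^2 = 2.2898
lambda*||prox|| = 6.6047
Total = 8.8945


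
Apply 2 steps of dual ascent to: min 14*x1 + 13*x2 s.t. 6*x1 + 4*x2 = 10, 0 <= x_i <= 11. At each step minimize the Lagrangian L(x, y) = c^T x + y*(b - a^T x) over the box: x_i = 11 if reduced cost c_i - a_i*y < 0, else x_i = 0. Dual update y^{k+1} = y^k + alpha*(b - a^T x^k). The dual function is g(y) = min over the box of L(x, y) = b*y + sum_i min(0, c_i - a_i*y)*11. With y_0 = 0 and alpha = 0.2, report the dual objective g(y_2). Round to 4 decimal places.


Dual ascent for LP: min 14*x1 + 13*x2, 6*x1 + 4*x2 = 10, 0 <= x_i <= 11
Step 1: y^k = 0.0, reduced costs: (14.0, 13.0)
  x^k = (0.0, 0.0), subgradient = b - a^T x = 10.0
  y^{k+1} = 0.0 + 0.2*10.0 = 2.0
Step 2: y^k = 2.0, reduced costs: (2.0, 5.0)
  x^k = (0.0, 0.0), subgradient = b - a^T x = 10.0
  y^{k+1} = 2.0 + 0.2*10.0 = 4.0
Dual objective at y_2 = 4.0: reduced costs (-10.0, -3.0), box minimizer x = (11.0, 11.0)
g(y_2) = b*y + (c1 - a1*y)*x1 + (c2 - a2*y)*x2 = 10*4.0 + (-10.0)*11.0 + (-3.0)*11.0 = 40.0 - 110.0 - 33.0 = -103.0


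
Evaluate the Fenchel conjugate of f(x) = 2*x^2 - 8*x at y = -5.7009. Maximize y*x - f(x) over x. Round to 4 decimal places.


f*(y) = sup_x {y*x - a*x^2 - b*x} = sup_x {(y-b)*x - a*x^2}
FOC: (y - b) - 2a*x = 0 => x* = (y - b)/(2a)
x* = (-5.7009 + 8)/(2*2) = 0.5748
f*(-5.7009) = (y-b)^2/(4a) = (-5.7009 + 8)^2/(4*2)
= 5.2859/8 = 0.6607


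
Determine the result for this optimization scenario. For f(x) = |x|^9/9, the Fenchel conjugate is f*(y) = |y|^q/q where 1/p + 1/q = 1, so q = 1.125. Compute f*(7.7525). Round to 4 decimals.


The conjugate exponent q satisfies 1/p + 1/q = 1.
p = 9, so q = 9/(9 - 1) = 1.125
|y|^q = 7.7525^1.125 = 10.0143
f*(7.7525) = 10.0143 / 1.125 = 8.9016


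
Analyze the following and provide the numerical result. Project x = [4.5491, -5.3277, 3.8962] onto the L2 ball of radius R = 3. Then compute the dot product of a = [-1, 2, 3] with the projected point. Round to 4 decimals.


Step 1: Compute ||x|| (intermediates to 6 decimals).
||x|| = sqrt(4.5491^2 + (-5.3277)^2 + 3.8962^2) = 8.016176
Step 2: Project.
Since ||x|| > R, scale = R/||x|| = 3/8.016176 = 0.374243, proj(x) = scale * x
proj(x) = [1.702469, -1.993854, 1.458126]
Step 3: Dot product.
a^T * proj(x) = -1*1.702469 + 2*(-1.993854) + 3*1.458126 = -1.3158


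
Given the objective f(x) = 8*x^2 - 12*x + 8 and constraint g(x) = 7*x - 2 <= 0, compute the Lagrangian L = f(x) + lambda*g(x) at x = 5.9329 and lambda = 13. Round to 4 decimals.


Step 1: Evaluate f(x).
f(5.9329) = 8*5.9329^2 - 12*5.9329 + 8 = 218.3996
Step 2: Evaluate g(x).
g(5.9329) = 7*5.9329 - 2 = 39.5303
Step 3: Compute Lagrangian.
L = 218.3996 + 13*39.5303 = 732.2935


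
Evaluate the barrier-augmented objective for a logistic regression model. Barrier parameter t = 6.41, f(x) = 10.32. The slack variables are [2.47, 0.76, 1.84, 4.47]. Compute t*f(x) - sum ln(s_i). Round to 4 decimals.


Step 1: Compute log-barrier.
ln values: [0.9042, -0.2744, 0.6098, 1.4974]
phi = -(0.9042 - 0.2744 + 0.6098 + 1.4974) = -2.7369
Step 2: Compute augmented objective.
t*f(x) = 6.41*10.32 = 66.1512
Total = 66.1512 - 2.7369 = 63.4143


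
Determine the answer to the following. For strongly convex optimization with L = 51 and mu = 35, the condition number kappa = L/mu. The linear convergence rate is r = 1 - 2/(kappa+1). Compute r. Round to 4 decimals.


Step 1: Compute the condition number.
kappa = L/mu = 51/35 = 1.4571
Step 2: Compute the convergence rate.
r = 1 - 2/(kappa + 1) = 1 - 2*mu/(L + mu) = (L - mu)/(L + mu) = 16/86 = 0.186


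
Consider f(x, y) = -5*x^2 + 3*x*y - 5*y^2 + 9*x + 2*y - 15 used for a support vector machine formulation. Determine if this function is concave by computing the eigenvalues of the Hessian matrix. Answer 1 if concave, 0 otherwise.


The Hessian of f(x,y) = -5*x^2 + 3*x*y - 5*y^2 + 9*x + 2*y - 15 is:
H = [[-10, 3], [3, -10]]
Trace = -10 - 10 = -20
Determinant = -10*-10 - (3)^2 = 91
Discriminant = (-20)^2 - 4*91 = 36.0
Eigenvalues: lambda_1 = -13.0, lambda_2 = -7.0
The function is concave.

1


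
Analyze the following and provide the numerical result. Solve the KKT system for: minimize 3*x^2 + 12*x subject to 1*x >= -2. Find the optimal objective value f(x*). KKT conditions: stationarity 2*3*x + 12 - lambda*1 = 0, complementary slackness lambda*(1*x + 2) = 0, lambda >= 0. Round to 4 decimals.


Step 1: Try lambda = 0 (constraint inactive).
Stationarity: 2*3*x + 12 = 0
x* = -12/(2*3) = -2.0
Check constraint: 1*-2.0 = -2.0 >= -2 -- satisfied.
Step 2: Compute optimal value.
f(x*) = 3*(-2.0)^2 + 12*(-2.0) = -12.0


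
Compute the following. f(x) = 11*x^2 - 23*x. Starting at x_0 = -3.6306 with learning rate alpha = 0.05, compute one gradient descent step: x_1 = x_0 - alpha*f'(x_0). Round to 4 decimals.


We compute the gradient at x_0 and apply the update.
f'(x) = 22*x - 23
f'(-3.6306) = 22*-3.6306 - 23 = -102.8732
x_1 = -3.6306 - 0.05*-102.8732 = 1.5131
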